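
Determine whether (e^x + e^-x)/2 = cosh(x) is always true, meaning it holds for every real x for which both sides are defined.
Yes, this is an identity.

Claim: (e^x + e^-x)/2 = cosh(x).
Reasoning: This is exactly the definition of the hyperbolic cosine: cosh(x) := (e^x + e^-x)/2.
So the two sides agree for every real x for which both sides are defined.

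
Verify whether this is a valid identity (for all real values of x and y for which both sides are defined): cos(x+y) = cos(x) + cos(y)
No, this is NOT an identity.

Claim: cos(x+y) = cos(x) + cos(y).
Test a specific point where both sides are defined: x = π/3, y = 3π/4.
LHS = cos(x+y) ≈ -0.9659
RHS = cos(x) + cos(y) ≈ -0.2071
Since -0.9659 ≠ -0.2071, the equation fails at this point, so it cannot hold for all real values of x and y for which both sides are defined.
The correct expansion is cos(x+y) = cos(x)cos(y) - sin(x)sin(y); cosine is not additive.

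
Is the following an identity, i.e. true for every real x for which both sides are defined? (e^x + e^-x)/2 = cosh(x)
Yes, this is an identity.

Claim: (e^x + e^-x)/2 = cosh(x).
Reasoning: This is exactly the definition of the hyperbolic cosine: cosh(x) := (e^x + e^-x)/2.
So the two sides agree for every real x for which both sides are defined.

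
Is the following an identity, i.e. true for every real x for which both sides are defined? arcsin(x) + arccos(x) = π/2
Yes, this is an identity.

Claim: arcsin(x) + arccos(x) = π/2.
Reasoning: Both sides are defined for -1 ≤ x ≤ 1. Let θ = arcsin(x), so sin θ = x and θ ∈ [-π/2, π/2]. Then cos(π/2 - θ) = sin θ = x and π/2 - θ ∈ [0, π], which is exactly the range of arccos, so arccos(x) = π/2 - θ. Adding: arcsin(x) + arccos(x) = θ + (π/2 - θ) = π/2.
So the two sides agree for every real x for which both sides are defined.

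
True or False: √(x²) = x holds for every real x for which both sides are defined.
Claim: √(x²) = x.
Test a specific point where both sides are defined: x = -3.
LHS = √(x²) ≈ 3.0000
RHS = x ≈ -3.0000
Since 3.0000 ≠ -3.0000, the equation fails at this point, so it cannot hold for every real x for which both sides are defined.
√(x²) = |x|, which differs from x whenever x < 0 (both sides are defined for every real x).

Conclusion: False.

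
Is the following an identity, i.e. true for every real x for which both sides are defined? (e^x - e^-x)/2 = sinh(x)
Claim: (e^x - e^-x)/2 = sinh(x).
Reasoning: This is exactly the definition of the hyperbolic sine: sinh(x) := (e^x - e^-x)/2.
So the two sides agree for every real x for which both sides are defined.

Conclusion: Yes, this is an identity.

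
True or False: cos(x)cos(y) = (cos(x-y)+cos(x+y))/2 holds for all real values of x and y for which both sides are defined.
Claim: cos(x)cos(y) = (cos(x-y)+cos(x+y))/2.
Reasoning: cos(x-y) = cos(x)cos(y) + sin(x)sin(y) and cos(x+y) = cos(x)cos(y) - sin(x)sin(y). Adding, cos(x-y) + cos(x+y) = 2cos(x)cos(y); divide by 2.
So the two sides agree for all real values of x and y for which both sides are defined.

Conclusion: True.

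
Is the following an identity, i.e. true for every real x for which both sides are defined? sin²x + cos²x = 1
Yes, this is an identity.

Claim: sin²x + cos²x = 1.
Reasoning: The point (cos x, sin x) lies on the unit circle X² + Y² = 1, so cos²x + sin²x = 1 for every real x.
So the two sides agree for every real x for which both sides are defined.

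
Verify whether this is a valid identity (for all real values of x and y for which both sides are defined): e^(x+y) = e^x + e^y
Claim: e^(x+y) = e^x + e^y.
Test a specific point where both sides are defined: x = 4, y = -2.
LHS = e^(x+y) ≈ 7.3891
RHS = e^x + e^y ≈ 54.7335
Since 7.3891 ≠ 54.7335, the equation fails at this point, so it cannot hold for all real values of x and y for which both sides are defined.
The correct rule is e^(x+y) = e^x · e^y (a product, not a sum).

Conclusion: No, this is NOT an identity.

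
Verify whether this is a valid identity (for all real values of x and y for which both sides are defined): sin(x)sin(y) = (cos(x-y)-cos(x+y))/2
Yes, this is an identity.

Claim: sin(x)sin(y) = (cos(x-y)-cos(x+y))/2.
Reasoning: cos(x-y) = cos(x)cos(y) + sin(x)sin(y) and cos(x+y) = cos(x)cos(y) - sin(x)sin(y). Subtracting, cos(x-y) - cos(x+y) = 2sin(x)sin(y); divide by 2.
So the two sides agree for all real values of x and y for which both sides are defined.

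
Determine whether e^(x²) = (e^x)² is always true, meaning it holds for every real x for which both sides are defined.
No, this is NOT an identity.

Claim: e^(x²) = (e^x)².
Test a specific point where both sides are defined: x = -3.
LHS = e^(x²) ≈ 8103.0839
RHS = (e^x)² ≈ 0.0025
Since 8103.0839 ≠ 0.0025, the equation fails at this point, so it cannot hold for every real x for which both sides are defined.
(e^x)² = e^(2x), and 2x ≠ x² in general.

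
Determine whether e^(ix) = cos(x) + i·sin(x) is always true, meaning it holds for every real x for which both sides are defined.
Yes, this is an identity.

Claim: e^(ix) = cos(x) + i·sin(x).
Reasoning: Euler's formula. Expand e^(ix) = Σ (ix)^k / k!. Since i² = -1, the even-k terms are Σ (-1)^m x^(2m)/(2m)! = cos(x) and the odd-k terms are i · Σ (-1)^m x^(2m+1)/(2m+1)! = i·sin(x).
So the two sides agree for every real x for which both sides are defined.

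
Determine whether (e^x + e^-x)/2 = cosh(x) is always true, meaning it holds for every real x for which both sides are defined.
Yes, this is an identity.

Claim: (e^x + e^-x)/2 = cosh(x).
Reasoning: This is exactly the definition of the hyperbolic cosine: cosh(x) := (e^x + e^-x)/2.
So the two sides agree for every real x for which both sides are defined.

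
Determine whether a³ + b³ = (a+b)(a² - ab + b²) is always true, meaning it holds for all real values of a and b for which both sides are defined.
Claim: a³ + b³ = (a+b)(a² - ab + b²).
Reasoning: Expand the right side: (a+b)(a² - ab + b²) = a³ - a²b + ab² + a²b - ab² + b³ = a³ + b³ (the middle terms cancel in pairs).
So the two sides agree for all real values of a and b for which both sides are defined.

Conclusion: Yes, this is an identity.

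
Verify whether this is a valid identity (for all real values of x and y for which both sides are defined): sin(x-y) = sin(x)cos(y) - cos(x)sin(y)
Yes, this is an identity.

Claim: sin(x-y) = sin(x)cos(y) - cos(x)sin(y).
Reasoning: Replace y by -y in sin(x+y) = sin(x)cos(y) + cos(x)sin(y) and use cos(-y) = cos(y), sin(-y) = -sin(y): sin(x-y) = sin(x)cos(y) - cos(x)sin(y).
So the two sides agree for all real values of x and y for which both sides are defined.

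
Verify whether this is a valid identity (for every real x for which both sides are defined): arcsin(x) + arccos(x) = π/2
Claim: arcsin(x) + arccos(x) = π/2.
Reasoning: Both sides are defined for -1 ≤ x ≤ 1. Let θ = arcsin(x), so sin θ = x and θ ∈ [-π/2, π/2]. Then cos(π/2 - θ) = sin θ = x and π/2 - θ ∈ [0, π], which is exactly the range of arccos, so arccos(x) = π/2 - θ. Adding: arcsin(x) + arccos(x) = θ + (π/2 - θ) = π/2.
So the two sides agree for every real x for which both sides are defined.

Conclusion: Yes, this is an identity.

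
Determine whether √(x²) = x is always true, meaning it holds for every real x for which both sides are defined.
No, this is NOT an identity.

Claim: √(x²) = x.
Test a specific point where both sides are defined: x = -3.
LHS = √(x²) ≈ 3.0000
RHS = x ≈ -3.0000
Since 3.0000 ≠ -3.0000, the equation fails at this point, so it cannot hold for every real x for which both sides are defined.
√(x²) = |x|, which differs from x whenever x < 0 (both sides are defined for every real x).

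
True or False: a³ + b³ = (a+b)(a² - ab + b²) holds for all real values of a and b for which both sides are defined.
True.

Claim: a³ + b³ = (a+b)(a² - ab + b²).
Reasoning: Expand the right side: (a+b)(a² - ab + b²) = a³ - a²b + ab² + a²b - ab² + b³ = a³ + b³ (the middle terms cancel in pairs).
So the two sides agree for all real values of a and b for which both sides are defined.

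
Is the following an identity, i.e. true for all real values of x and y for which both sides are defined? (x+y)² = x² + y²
Claim: (x+y)² = x² + y².
Test a specific point where both sides are defined: x = 3, y = 1.
LHS = (x+y)² ≈ 16.0000
RHS = x² + y² ≈ 10.0000
Since 16.0000 ≠ 10.0000, the equation fails at this point, so it cannot hold for all real values of x and y for which both sides are defined.
The correct expansion is (x+y)² = x² + 2xy + y²; the cross term 2xy is missing.

Conclusion: No, this is NOT an identity.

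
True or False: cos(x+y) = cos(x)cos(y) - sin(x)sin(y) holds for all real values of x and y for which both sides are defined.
True.

Claim: cos(x+y) = cos(x)cos(y) - sin(x)sin(y).
Reasoning: By Euler's formula e^(i(x+y)) = e^(ix)·e^(iy) = (cos x + i·sin x)(cos y + i·sin y). The real part of the left side is cos(x+y); the real part of the product is cos(x)cos(y) - sin(x)sin(y) (since i·i = -1).
So the two sides agree for all real values of x and y for which both sides are defined.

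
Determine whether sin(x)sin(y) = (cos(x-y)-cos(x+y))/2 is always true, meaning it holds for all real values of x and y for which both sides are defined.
Yes, this is an identity.

Claim: sin(x)sin(y) = (cos(x-y)-cos(x+y))/2.
Reasoning: cos(x-y) = cos(x)cos(y) + sin(x)sin(y) and cos(x+y) = cos(x)cos(y) - sin(x)sin(y). Subtracting, cos(x-y) - cos(x+y) = 2sin(x)sin(y); divide by 2.
So the two sides agree for all real values of x and y for which both sides are defined.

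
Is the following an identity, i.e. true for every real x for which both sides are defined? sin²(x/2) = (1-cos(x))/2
Yes, this is an identity.

Claim: sin²(x/2) = (1-cos(x))/2.
Reasoning: Use cos(2θ) = 1 - 2sin²θ with θ = x/2: cos(x) = 1 - 2sin²(x/2). Solving for sin²(x/2) gives (1 - cos(x))/2.
So the two sides agree for every real x for which both sides are defined.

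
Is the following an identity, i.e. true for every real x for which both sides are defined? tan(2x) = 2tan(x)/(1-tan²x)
Yes, this is an identity.

Claim: tan(2x) = 2tan(x)/(1-tan²x).
Reasoning: tan(2x) = sin(2x)/cos(2x) = 2sin(x)cos(x) / (cos²x - sin²x). Divide numerator and denominator by cos²x: 2tan(x) / (1 - tan²x).
So the two sides agree for every real x for which both sides are defined.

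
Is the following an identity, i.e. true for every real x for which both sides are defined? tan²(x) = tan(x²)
No, this is NOT an identity.

Claim: tan²(x) = tan(x²).
Test a specific point where both sides are defined: x = π/6.
LHS = tan²(x) ≈ 0.3333
RHS = tan(x²) ≈ 0.2812
Since 0.3333 ≠ 0.2812, the equation fails at this point, so it cannot hold for every real x for which both sides are defined.
tan²(x) means (tan x)², squaring the output; tan(x²) squares the input. These are different functions.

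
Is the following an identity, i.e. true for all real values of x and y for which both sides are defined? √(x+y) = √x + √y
No, this is NOT an identity.

Claim: √(x+y) = √x + √y.
Test a specific point where both sides are defined: x = 3, y = 1.
LHS = √(x+y) ≈ 2.0000
RHS = √x + √y ≈ 2.7321
Since 2.0000 ≠ 2.7321, the equation fails at this point, so it cannot hold for all real values of x and y for which both sides are defined.
Squaring the right side gives x + 2√(xy) + y, not x + y.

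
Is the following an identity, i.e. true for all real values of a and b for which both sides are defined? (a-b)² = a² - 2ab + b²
Yes, this is an identity.

Claim: (a-b)² = a² - 2ab + b².
Reasoning: Expand: (a-b)² = (a-b)(a-b) = a·a - a·b - b·a + b·b = a² - 2ab + b².
So the two sides agree for all real values of a and b for which both sides are defined.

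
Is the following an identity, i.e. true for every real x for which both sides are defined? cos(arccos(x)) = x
Claim: cos(arccos(x)) = x.
Reasoning: For -1 ≤ x ≤ 1 (where arccos is defined), arccos(x) is by definition an angle whose cosine equals x. Taking the cosine of that angle returns x. (Note the other order, arccos(cos x) = x, is NOT an identity.)
So the two sides agree for every real x for which both sides are defined.

Conclusion: Yes, this is an identity.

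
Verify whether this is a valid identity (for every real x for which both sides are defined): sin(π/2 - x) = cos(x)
Yes, this is an identity.

Claim: sin(π/2 - x) = cos(x).
Reasoning: Use sin(u - v) = sin(u)cos(v) - cos(u)sin(v) with u = π/2, v = x: sin(π/2)cos(x) - cos(π/2)sin(x) = 1·cos(x) - 0·sin(x) = cos(x).
So the two sides agree for every real x for which both sides are defined.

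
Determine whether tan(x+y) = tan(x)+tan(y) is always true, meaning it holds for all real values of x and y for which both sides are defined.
No, this is NOT an identity.

Claim: tan(x+y) = tan(x)+tan(y).
Test a specific point where both sides are defined: x = π/3, y = π/3.
LHS = tan(x+y) ≈ -1.7321
RHS = tan(x)+tan(y) ≈ 3.4641
Since -1.7321 ≠ 3.4641, the equation fails at this point, so it cannot hold for all real values of x and y for which both sides are defined.
The correct formula is tan(x+y) = (tan(x) + tan(y))/(1 - tan(x)tan(y)).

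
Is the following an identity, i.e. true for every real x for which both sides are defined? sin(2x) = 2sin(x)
Claim: sin(2x) = 2sin(x).
Test a specific point where both sides are defined: x = π/3.
LHS = sin(2x) ≈ 0.8660
RHS = 2sin(x) ≈ 1.7321
Since 0.8660 ≠ 1.7321, the equation fails at this point, so it cannot hold for every real x for which both sides are defined.
The correct double-angle formula is sin(2x) = 2sin(x)cos(x).

Conclusion: No, this is NOT an identity.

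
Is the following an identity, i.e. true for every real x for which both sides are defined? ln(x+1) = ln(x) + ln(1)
No, this is NOT an identity.

Claim: ln(x+1) = ln(x) + ln(1).
Test a specific point where both sides are defined: x = 3/2.
LHS = ln(x+1) ≈ 0.9163
RHS = ln(x) + ln(1) ≈ 0.4055
Since 0.9163 ≠ 0.4055, the equation fails at this point, so it cannot hold for every real x for which both sides are defined.
ln(1) = 0, so the right side is just ln(x), which differs from ln(x+1).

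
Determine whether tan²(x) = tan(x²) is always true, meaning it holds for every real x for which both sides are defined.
Claim: tan²(x) = tan(x²).
Test a specific point where both sides are defined: x = π/6.
LHS = tan²(x) ≈ 0.3333
RHS = tan(x²) ≈ 0.2812
Since 0.3333 ≠ 0.2812, the equation fails at this point, so it cannot hold for every real x for which both sides are defined.
tan²(x) means (tan x)², squaring the output; tan(x²) squares the input. These are different functions.

Conclusion: No, this is NOT an identity.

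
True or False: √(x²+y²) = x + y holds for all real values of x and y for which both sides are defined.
False.

Claim: √(x²+y²) = x + y.
Test a specific point where both sides are defined: x = 1, y = -1.
LHS = √(x²+y²) ≈ 1.4142
RHS = x + y ≈ 0.0000
Since 1.4142 ≠ 0.0000, the equation fails at this point, so it cannot hold for all real values of x and y for which both sides are defined.
(x+y)² = x² + 2xy + y², not x² + y², so the square root does not split this way.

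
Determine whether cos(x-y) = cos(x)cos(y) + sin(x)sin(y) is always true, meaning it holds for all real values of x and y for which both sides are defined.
Yes, this is an identity.

Claim: cos(x-y) = cos(x)cos(y) + sin(x)sin(y).
Reasoning: Replace y by -y in cos(x+y) = cos(x)cos(y) - sin(x)sin(y) and use cos(-y) = cos(y), sin(-y) = -sin(y): cos(x-y) = cos(x)cos(y) + sin(x)sin(y).
So the two sides agree for all real values of x and y for which both sides are defined.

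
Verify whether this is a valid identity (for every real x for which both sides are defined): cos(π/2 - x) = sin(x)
Claim: cos(π/2 - x) = sin(x).
Reasoning: Use cos(u - v) = cos(u)cos(v) + sin(u)sin(v) with u = π/2, v = x: cos(π/2)cos(x) + sin(π/2)sin(x) = 0·cos(x) + 1·sin(x) = sin(x).
So the two sides agree for every real x for which both sides are defined.

Conclusion: Yes, this is an identity.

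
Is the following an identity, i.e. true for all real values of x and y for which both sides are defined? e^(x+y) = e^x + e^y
No, this is NOT an identity.

Claim: e^(x+y) = e^x + e^y.
Test a specific point where both sides are defined: x = 1, y = 1.
LHS = e^(x+y) ≈ 7.3891
RHS = e^x + e^y ≈ 5.4366
Since 7.3891 ≠ 5.4366, the equation fails at this point, so it cannot hold for all real values of x and y for which both sides are defined.
The correct rule is e^(x+y) = e^x · e^y (a product, not a sum).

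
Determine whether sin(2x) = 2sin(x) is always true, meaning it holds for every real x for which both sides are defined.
No, this is NOT an identity.

Claim: sin(2x) = 2sin(x).
Test a specific point where both sides are defined: x = π/2.
LHS = sin(2x) ≈ 0.0000
RHS = 2sin(x) ≈ 2.0000
Since 0.0000 ≠ 2.0000, the equation fails at this point, so it cannot hold for every real x for which both sides are defined.
The correct double-angle formula is sin(2x) = 2sin(x)cos(x).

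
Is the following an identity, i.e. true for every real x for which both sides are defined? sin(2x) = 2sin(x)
No, this is NOT an identity.

Claim: sin(2x) = 2sin(x).
Test a specific point where both sides are defined: x = -π/3.
LHS = sin(2x) ≈ -0.8660
RHS = 2sin(x) ≈ -1.7321
Since -0.8660 ≠ -1.7321, the equation fails at this point, so it cannot hold for every real x for which both sides are defined.
The correct double-angle formula is sin(2x) = 2sin(x)cos(x).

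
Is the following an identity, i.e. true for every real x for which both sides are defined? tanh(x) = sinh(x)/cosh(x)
Yes, this is an identity.

Claim: tanh(x) = sinh(x)/cosh(x).
Reasoning: tanh(x) is defined as sinh(x)/cosh(x) = (e^x - e^-x)/(e^x + e^-x); cosh(x) ≥ 1 is never zero, so this holds for every real x.
So the two sides agree for every real x for which both sides are defined.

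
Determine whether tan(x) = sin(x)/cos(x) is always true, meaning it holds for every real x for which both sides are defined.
Yes, this is an identity.

Claim: tan(x) = sin(x)/cos(x).
Reasoning: For an angle x whose terminal point on the unit circle is (cos x, sin x), tan(x) is defined as the ratio (second coordinate)/(first coordinate) = sin(x)/cos(x), wherever cos(x) ≠ 0.
So the two sides agree for every real x for which both sides are defined.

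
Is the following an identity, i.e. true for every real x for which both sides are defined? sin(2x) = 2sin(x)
Claim: sin(2x) = 2sin(x).
Test a specific point where both sides are defined: x = -π/3.
LHS = sin(2x) ≈ -0.8660
RHS = 2sin(x) ≈ -1.7321
Since -0.8660 ≠ -1.7321, the equation fails at this point, so it cannot hold for every real x for which both sides are defined.
The correct double-angle formula is sin(2x) = 2sin(x)cos(x).

Conclusion: No, this is NOT an identity.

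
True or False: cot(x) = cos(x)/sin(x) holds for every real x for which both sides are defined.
Claim: cot(x) = cos(x)/sin(x).
Reasoning: cot(x) is defined as 1/tan(x) = 1/(sin(x)/cos(x)) = cos(x)/sin(x), wherever sin(x) ≠ 0.
So the two sides agree for every real x for which both sides are defined.

Conclusion: True.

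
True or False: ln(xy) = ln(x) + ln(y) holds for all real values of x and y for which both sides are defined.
True.

Claim: ln(xy) = ln(x) + ln(y).
Reasoning: Both sides are simultaneously defined only when x, y > 0. Write x = e^p, y = e^q (p = ln x, q = ln y). Then xy = e^p · e^q = e^(p+q), so ln(xy) = p + q = ln(x) + ln(y).
So the two sides agree for all real values of x and y for which both sides are defined.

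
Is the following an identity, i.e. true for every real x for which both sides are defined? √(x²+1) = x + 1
No, this is NOT an identity.

Claim: √(x²+1) = x + 1.
Test a specific point where both sides are defined: x = 2.
LHS = √(x²+1) ≈ 2.2361
RHS = x + 1 ≈ 3.0000
Since 2.2361 ≠ 3.0000, the equation fails at this point, so it cannot hold for every real x for which both sides are defined.
(x+1)² = x² + 2x + 1 ≠ x² + 1 unless x = 0.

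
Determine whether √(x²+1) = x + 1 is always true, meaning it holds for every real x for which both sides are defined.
Claim: √(x²+1) = x + 1.
Test a specific point where both sides are defined: x = 4.
LHS = √(x²+1) ≈ 4.1231
RHS = x + 1 ≈ 5.0000
Since 4.1231 ≠ 5.0000, the equation fails at this point, so it cannot hold for every real x for which both sides are defined.
(x+1)² = x² + 2x + 1 ≠ x² + 1 unless x = 0.

Conclusion: No, this is NOT an identity.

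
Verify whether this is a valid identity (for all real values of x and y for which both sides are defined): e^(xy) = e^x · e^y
Claim: e^(xy) = e^x · e^y.
Test a specific point where both sides are defined: x = 5, y = -3.
LHS = e^(xy) ≈ 0.0000
RHS = e^x · e^y ≈ 7.3891
Since 0.0000 ≠ 7.3891, the equation fails at this point, so it cannot hold for all real values of x and y for which both sides are defined.
e^x · e^y = e^(x+y), not e^(xy).

Conclusion: No, this is NOT an identity.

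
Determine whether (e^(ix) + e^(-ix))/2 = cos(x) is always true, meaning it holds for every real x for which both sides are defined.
Claim: (e^(ix) + e^(-ix))/2 = cos(x).
Reasoning: By Euler's formula e^(ix) = cos(x) + i·sin(x) and e^(-ix) = cos(x) - i·sin(x). Adding cancels the sine terms: e^(ix) + e^(-ix) = 2cos(x); divide by 2.
So the two sides agree for every real x for which both sides are defined.

Conclusion: Yes, this is an identity.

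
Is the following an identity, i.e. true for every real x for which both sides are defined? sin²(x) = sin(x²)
No, this is NOT an identity.

Claim: sin²(x) = sin(x²).
Test a specific point where both sides are defined: x = 3π/4.
LHS = sin²(x) ≈ 0.5000
RHS = sin(x²) ≈ -0.6680
Since 0.5000 ≠ -0.6680, the equation fails at this point, so it cannot hold for every real x for which both sides are defined.
sin²(x) means (sin x)², squaring the output; sin(x²) squares the input. These are different functions.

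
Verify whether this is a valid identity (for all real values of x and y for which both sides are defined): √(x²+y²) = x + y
No, this is NOT an identity.

Claim: √(x²+y²) = x + y.
Test a specific point where both sides are defined: x = -3, y = 2.
LHS = √(x²+y²) ≈ 3.6056
RHS = x + y ≈ -1.0000
Since 3.6056 ≠ -1.0000, the equation fails at this point, so it cannot hold for all real values of x and y for which both sides are defined.
(x+y)² = x² + 2xy + y², not x² + y², so the square root does not split this way.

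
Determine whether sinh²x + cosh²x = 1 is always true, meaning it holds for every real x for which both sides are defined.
No, this is NOT an identity.

Claim: sinh²x + cosh²x = 1.
Test a specific point where both sides are defined: x = -3.
LHS = sinh²x + cosh²x ≈ 201.7156
RHS = 1 ≈ 1.0000
Since 201.7156 ≠ 1.0000, the equation fails at this point, so it cannot hold for every real x for which both sides are defined.
The correct hyperbolic identity is cosh²x - sinh²x = 1 (a difference); the sum sinh²x + cosh²x equals cosh(2x).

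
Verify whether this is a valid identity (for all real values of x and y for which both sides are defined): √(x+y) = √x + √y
Claim: √(x+y) = √x + √y.
Test a specific point where both sides are defined: x = 2, y = 5.
LHS = √(x+y) ≈ 2.6458
RHS = √x + √y ≈ 3.6503
Since 2.6458 ≠ 3.6503, the equation fails at this point, so it cannot hold for all real values of x and y for which both sides are defined.
Squaring the right side gives x + 2√(xy) + y, not x + y.

Conclusion: No, this is NOT an identity.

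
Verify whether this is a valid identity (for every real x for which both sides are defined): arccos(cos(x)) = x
Claim: arccos(cos(x)) = x.
Test a specific point where both sides are defined: x = -π/4.
LHS = arccos(cos(x)) ≈ 0.7854
RHS = x ≈ -0.7854
Since 0.7854 ≠ -0.7854, the equation fails at this point, so it cannot hold for every real x for which both sides are defined.
arccos only returns values in [0, π], so arccos(cos(x)) = x holds only for x in that interval, not for all real x.

Conclusion: No, this is NOT an identity.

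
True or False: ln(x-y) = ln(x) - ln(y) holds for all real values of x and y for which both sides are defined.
False.

Claim: ln(x-y) = ln(x) - ln(y).
Test a specific point where both sides are defined: x = 3/2, y = 1.
LHS = ln(x-y) ≈ -0.6931
RHS = ln(x) - ln(y) ≈ 0.4055
Since -0.6931 ≠ 0.4055, the equation fails at this point, so it cannot hold for all real values of x and y for which both sides are defined.
ln(x) - ln(y) = ln(x/y), not ln(x-y).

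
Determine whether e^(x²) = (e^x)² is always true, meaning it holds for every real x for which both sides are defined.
No, this is NOT an identity.

Claim: e^(x²) = (e^x)².
Test a specific point where both sides are defined: x = 1.
LHS = e^(x²) ≈ 2.7183
RHS = (e^x)² ≈ 7.3891
Since 2.7183 ≠ 7.3891, the equation fails at this point, so it cannot hold for every real x for which both sides are defined.
(e^x)² = e^(2x), and 2x ≠ x² in general.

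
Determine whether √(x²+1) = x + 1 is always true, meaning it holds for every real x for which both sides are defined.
Claim: √(x²+1) = x + 1.
Test a specific point where both sides are defined: x = 3.
LHS = √(x²+1) ≈ 3.1623
RHS = x + 1 ≈ 4.0000
Since 3.1623 ≠ 4.0000, the equation fails at this point, so it cannot hold for every real x for which both sides are defined.
(x+1)² = x² + 2x + 1 ≠ x² + 1 unless x = 0.

Conclusion: No, this is NOT an identity.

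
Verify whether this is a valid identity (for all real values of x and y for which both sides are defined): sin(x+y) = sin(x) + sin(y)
No, this is NOT an identity.

Claim: sin(x+y) = sin(x) + sin(y).
Test a specific point where both sides are defined: x = π, y = π/3.
LHS = sin(x+y) ≈ -0.8660
RHS = sin(x) + sin(y) ≈ 0.8660
Since -0.8660 ≠ 0.8660, the equation fails at this point, so it cannot hold for all real values of x and y for which both sides are defined.
The correct expansion is sin(x+y) = sin(x)cos(y) + cos(x)sin(y); sine is not additive.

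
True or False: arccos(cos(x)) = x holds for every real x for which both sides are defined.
Claim: arccos(cos(x)) = x.
Test a specific point where both sides are defined: x = -π/4.
LHS = arccos(cos(x)) ≈ 0.7854
RHS = x ≈ -0.7854
Since 0.7854 ≠ -0.7854, the equation fails at this point, so it cannot hold for every real x for which both sides are defined.
arccos only returns values in [0, π], so arccos(cos(x)) = x holds only for x in that interval, not for all real x.

Conclusion: False.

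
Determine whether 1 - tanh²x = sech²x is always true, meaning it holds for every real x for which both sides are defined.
Claim: 1 - tanh²x = sech²x.
Reasoning: Divide cosh²x - sinh²x = 1 through by cosh²x (never zero): 1 - tanh²x = 1/cosh²x = sech²x.
So the two sides agree for every real x for which both sides are defined.

Conclusion: Yes, this is an identity.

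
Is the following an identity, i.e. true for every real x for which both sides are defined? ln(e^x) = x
Yes, this is an identity.

Claim: ln(e^x) = x.
Reasoning: ln is the inverse of the exponential: ln(e^x) asks for the exponent p with e^p = e^x, and since e^p is one-to-one that exponent is p = x.
So the two sides agree for every real x for which both sides are defined.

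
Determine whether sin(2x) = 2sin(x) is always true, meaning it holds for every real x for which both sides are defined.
Claim: sin(2x) = 2sin(x).
Test a specific point where both sides are defined: x = π/6.
LHS = sin(2x) ≈ 0.8660
RHS = 2sin(x) ≈ 1.0000
Since 0.8660 ≠ 1.0000, the equation fails at this point, so it cannot hold for every real x for which both sides are defined.
The correct double-angle formula is sin(2x) = 2sin(x)cos(x).

Conclusion: No, this is NOT an identity.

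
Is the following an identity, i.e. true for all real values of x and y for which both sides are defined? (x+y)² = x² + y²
No, this is NOT an identity.

Claim: (x+y)² = x² + y².
Test a specific point where both sides are defined: x = -2, y = -1.
LHS = (x+y)² ≈ 9.0000
RHS = x² + y² ≈ 5.0000
Since 9.0000 ≠ 5.0000, the equation fails at this point, so it cannot hold for all real values of x and y for which both sides are defined.
The correct expansion is (x+y)² = x² + 2xy + y²; the cross term 2xy is missing.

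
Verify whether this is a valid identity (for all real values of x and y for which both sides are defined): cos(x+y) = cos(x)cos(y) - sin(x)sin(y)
Claim: cos(x+y) = cos(x)cos(y) - sin(x)sin(y).
Reasoning: By Euler's formula e^(i(x+y)) = e^(ix)·e^(iy) = (cos x + i·sin x)(cos y + i·sin y). The real part of the left side is cos(x+y); the real part of the product is cos(x)cos(y) - sin(x)sin(y) (since i·i = -1).
So the two sides agree for all real values of x and y for which both sides are defined.

Conclusion: Yes, this is an identity.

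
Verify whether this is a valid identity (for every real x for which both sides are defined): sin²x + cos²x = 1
Yes, this is an identity.

Claim: sin²x + cos²x = 1.
Reasoning: The point (cos x, sin x) lies on the unit circle X² + Y² = 1, so cos²x + sin²x = 1 for every real x.
So the two sides agree for every real x for which both sides are defined.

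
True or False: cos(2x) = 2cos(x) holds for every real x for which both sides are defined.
Claim: cos(2x) = 2cos(x).
Test a specific point where both sides are defined: x = 2π/3.
LHS = cos(2x) ≈ -0.5000
RHS = 2cos(x) ≈ -1.0000
Since -0.5000 ≠ -1.0000, the equation fails at this point, so it cannot hold for every real x for which both sides are defined.
The correct double-angle formula is cos(2x) = cos²x - sin²x.

Conclusion: False.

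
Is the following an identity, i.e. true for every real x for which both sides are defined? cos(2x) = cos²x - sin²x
Yes, this is an identity.

Claim: cos(2x) = cos²x - sin²x.
Reasoning: Put y = x in the addition formula cos(x+y) = cos(x)cos(y) - sin(x)sin(y): cos(2x) = cos²x - sin²x.
So the two sides agree for every real x for which both sides are defined.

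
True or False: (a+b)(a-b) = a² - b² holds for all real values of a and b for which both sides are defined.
Claim: (a+b)(a-b) = a² - b².
Reasoning: Expand: (a+b)(a-b) = a² - ab + ba - b² = a² - b² (the cross terms cancel).
So the two sides agree for all real values of a and b for which both sides are defined.

Conclusion: True.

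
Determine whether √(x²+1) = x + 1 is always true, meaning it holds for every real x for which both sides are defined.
Claim: √(x²+1) = x + 1.
Test a specific point where both sides are defined: x = 1/2.
LHS = √(x²+1) ≈ 1.1180
RHS = x + 1 ≈ 1.5000
Since 1.1180 ≠ 1.5000, the equation fails at this point, so it cannot hold for every real x for which both sides are defined.
(x+1)² = x² + 2x + 1 ≠ x² + 1 unless x = 0.

Conclusion: No, this is NOT an identity.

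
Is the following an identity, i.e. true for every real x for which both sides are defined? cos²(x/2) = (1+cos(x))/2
Claim: cos²(x/2) = (1+cos(x))/2.
Reasoning: Use cos(2θ) = 2cos²θ - 1 with θ = x/2: cos(x) = 2cos²(x/2) - 1. Solving for cos²(x/2) gives (1 + cos(x))/2.
So the two sides agree for every real x for which both sides are defined.

Conclusion: Yes, this is an identity.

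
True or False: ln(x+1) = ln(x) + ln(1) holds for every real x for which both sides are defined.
Claim: ln(x+1) = ln(x) + ln(1).
Test a specific point where both sides are defined: x = 3/2.
LHS = ln(x+1) ≈ 0.9163
RHS = ln(x) + ln(1) ≈ 0.4055
Since 0.9163 ≠ 0.4055, the equation fails at this point, so it cannot hold for every real x for which both sides are defined.
ln(1) = 0, so the right side is just ln(x), which differs from ln(x+1).

Conclusion: False.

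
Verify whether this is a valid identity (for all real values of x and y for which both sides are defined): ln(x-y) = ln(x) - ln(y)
No, this is NOT an identity.

Claim: ln(x-y) = ln(x) - ln(y).
Test a specific point where both sides are defined: x = 2, y = 1.
LHS = ln(x-y) ≈ 0.0000
RHS = ln(x) - ln(y) ≈ 0.6931
Since 0.0000 ≠ 0.6931, the equation fails at this point, so it cannot hold for all real values of x and y for which both sides are defined.
ln(x) - ln(y) = ln(x/y), not ln(x-y).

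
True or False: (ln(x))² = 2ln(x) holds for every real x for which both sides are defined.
Claim: (ln(x))² = 2ln(x).
Test a specific point where both sides are defined: x = 2.
LHS = (ln(x))² ≈ 0.4805
RHS = 2ln(x) ≈ 1.3863
Since 0.4805 ≠ 1.3863, the equation fails at this point, so it cannot hold for every real x for which both sides are defined.
2ln(x) equals ln(x²), which is not the same as (ln x)².

Conclusion: False.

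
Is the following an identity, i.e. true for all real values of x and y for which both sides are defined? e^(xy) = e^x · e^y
No, this is NOT an identity.

Claim: e^(xy) = e^x · e^y.
Test a specific point where both sides are defined: x = 2, y = -3.
LHS = e^(xy) ≈ 0.0025
RHS = e^x · e^y ≈ 0.3679
Since 0.0025 ≠ 0.3679, the equation fails at this point, so it cannot hold for all real values of x and y for which both sides are defined.
e^x · e^y = e^(x+y), not e^(xy).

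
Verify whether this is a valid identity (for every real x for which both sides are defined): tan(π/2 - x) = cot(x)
Yes, this is an identity.

Claim: tan(π/2 - x) = cot(x).
Reasoning: tan(π/2 - x) = sin(π/2 - x)/cos(π/2 - x) = cos(x)/sin(x) = cot(x), using the cofunction identities sin(π/2 - x) = cos(x) and cos(π/2 - x) = sin(x).
So the two sides agree for every real x for which both sides are defined.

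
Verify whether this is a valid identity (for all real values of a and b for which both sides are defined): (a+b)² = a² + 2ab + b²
Yes, this is an identity.

Claim: (a+b)² = a² + 2ab + b².
Reasoning: Expand: (a+b)² = (a+b)(a+b) = a·a + a·b + b·a + b·b = a² + 2ab + b².
So the two sides agree for all real values of a and b for which both sides are defined.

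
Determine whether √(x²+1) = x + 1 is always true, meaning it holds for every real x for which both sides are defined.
No, this is NOT an identity.

Claim: √(x²+1) = x + 1.
Test a specific point where both sides are defined: x = 5.
LHS = √(x²+1) ≈ 5.0990
RHS = x + 1 ≈ 6.0000
Since 5.0990 ≠ 6.0000, the equation fails at this point, so it cannot hold for every real x for which both sides are defined.
(x+1)² = x² + 2x + 1 ≠ x² + 1 unless x = 0.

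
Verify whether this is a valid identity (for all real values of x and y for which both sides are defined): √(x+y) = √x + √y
Claim: √(x+y) = √x + √y.
Test a specific point where both sides are defined: x = 1/2, y = 1/2.
LHS = √(x+y) ≈ 1.0000
RHS = √x + √y ≈ 1.4142
Since 1.0000 ≠ 1.4142, the equation fails at this point, so it cannot hold for all real values of x and y for which both sides are defined.
Squaring the right side gives x + 2√(xy) + y, not x + y.

Conclusion: No, this is NOT an identity.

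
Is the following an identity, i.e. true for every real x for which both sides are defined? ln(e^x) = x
Claim: ln(e^x) = x.
Reasoning: ln is the inverse of the exponential: ln(e^x) asks for the exponent p with e^p = e^x, and since e^p is one-to-one that exponent is p = x.
So the two sides agree for every real x for which both sides are defined.

Conclusion: Yes, this is an identity.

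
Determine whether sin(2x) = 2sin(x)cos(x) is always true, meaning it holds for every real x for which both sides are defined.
Yes, this is an identity.

Claim: sin(2x) = 2sin(x)cos(x).
Reasoning: Put y = x in the addition formula sin(x+y) = sin(x)cos(y) + cos(x)sin(y): sin(2x) = sin(x)cos(x) + cos(x)sin(x) = 2sin(x)cos(x).
So the two sides agree for every real x for which both sides are defined.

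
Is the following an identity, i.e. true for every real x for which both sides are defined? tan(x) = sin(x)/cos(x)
Claim: tan(x) = sin(x)/cos(x).
Reasoning: For an angle x whose terminal point on the unit circle is (cos x, sin x), tan(x) is defined as the ratio (second coordinate)/(first coordinate) = sin(x)/cos(x), wherever cos(x) ≠ 0.
So the two sides agree for every real x for which both sides are defined.

Conclusion: Yes, this is an identity.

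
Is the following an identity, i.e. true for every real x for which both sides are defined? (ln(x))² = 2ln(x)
Claim: (ln(x))² = 2ln(x).
Test a specific point where both sides are defined: x = 2.
LHS = (ln(x))² ≈ 0.4805
RHS = 2ln(x) ≈ 1.3863
Since 0.4805 ≠ 1.3863, the equation fails at this point, so it cannot hold for every real x for which both sides are defined.
2ln(x) equals ln(x²), which is not the same as (ln x)².

Conclusion: No, this is NOT an identity.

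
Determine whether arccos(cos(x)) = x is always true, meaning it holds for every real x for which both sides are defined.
No, this is NOT an identity.

Claim: arccos(cos(x)) = x.
Test a specific point where both sides are defined: x = -π/4.
LHS = arccos(cos(x)) ≈ 0.7854
RHS = x ≈ -0.7854
Since 0.7854 ≠ -0.7854, the equation fails at this point, so it cannot hold for every real x for which both sides are defined.
arccos only returns values in [0, π], so arccos(cos(x)) = x holds only for x in that interval, not for all real x.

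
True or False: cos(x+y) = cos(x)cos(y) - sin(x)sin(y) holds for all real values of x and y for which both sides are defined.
True.

Claim: cos(x+y) = cos(x)cos(y) - sin(x)sin(y).
Reasoning: By Euler's formula e^(i(x+y)) = e^(ix)·e^(iy) = (cos x + i·sin x)(cos y + i·sin y). The real part of the left side is cos(x+y); the real part of the product is cos(x)cos(y) - sin(x)sin(y) (since i·i = -1).
So the two sides agree for all real values of x and y for which both sides are defined.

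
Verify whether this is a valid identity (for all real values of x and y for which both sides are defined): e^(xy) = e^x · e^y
No, this is NOT an identity.

Claim: e^(xy) = e^x · e^y.
Test a specific point where both sides are defined: x = 2, y = -2.
LHS = e^(xy) ≈ 0.0183
RHS = e^x · e^y ≈ 1.0000
Since 0.0183 ≠ 1.0000, the equation fails at this point, so it cannot hold for all real values of x and y for which both sides are defined.
e^x · e^y = e^(x+y), not e^(xy).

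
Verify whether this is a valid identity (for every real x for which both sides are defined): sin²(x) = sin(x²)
Claim: sin²(x) = sin(x²).
Test a specific point where both sides are defined: x = -π/6.
LHS = sin²(x) ≈ 0.2500
RHS = sin(x²) ≈ 0.2707
Since 0.2500 ≠ 0.2707, the equation fails at this point, so it cannot hold for every real x for which both sides are defined.
sin²(x) means (sin x)², squaring the output; sin(x²) squares the input. These are different functions.

Conclusion: No, this is NOT an identity.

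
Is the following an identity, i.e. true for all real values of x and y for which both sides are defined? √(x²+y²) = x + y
Claim: √(x²+y²) = x + y.
Test a specific point where both sides are defined: x = -2, y = 2.
LHS = √(x²+y²) ≈ 2.8284
RHS = x + y ≈ 0.0000
Since 2.8284 ≠ 0.0000, the equation fails at this point, so it cannot hold for all real values of x and y for which both sides are defined.
(x+y)² = x² + 2xy + y², not x² + y², so the square root does not split this way.

Conclusion: No, this is NOT an identity.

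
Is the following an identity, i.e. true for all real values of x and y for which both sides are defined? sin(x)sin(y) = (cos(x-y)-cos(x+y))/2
Yes, this is an identity.

Claim: sin(x)sin(y) = (cos(x-y)-cos(x+y))/2.
Reasoning: cos(x-y) = cos(x)cos(y) + sin(x)sin(y) and cos(x+y) = cos(x)cos(y) - sin(x)sin(y). Subtracting, cos(x-y) - cos(x+y) = 2sin(x)sin(y); divide by 2.
So the two sides agree for all real values of x and y for which both sides are defined.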